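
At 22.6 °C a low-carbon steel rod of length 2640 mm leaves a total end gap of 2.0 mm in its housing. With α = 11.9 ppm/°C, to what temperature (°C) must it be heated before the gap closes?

α·L₀·ΔT = 2.0 mm ⇒ ΔT = 2.0 / (11.9×10⁻⁶ × 2640.0) = 63.66 K.
T = 22.6 + 63.66 = 86.26 °C.

86.3 °C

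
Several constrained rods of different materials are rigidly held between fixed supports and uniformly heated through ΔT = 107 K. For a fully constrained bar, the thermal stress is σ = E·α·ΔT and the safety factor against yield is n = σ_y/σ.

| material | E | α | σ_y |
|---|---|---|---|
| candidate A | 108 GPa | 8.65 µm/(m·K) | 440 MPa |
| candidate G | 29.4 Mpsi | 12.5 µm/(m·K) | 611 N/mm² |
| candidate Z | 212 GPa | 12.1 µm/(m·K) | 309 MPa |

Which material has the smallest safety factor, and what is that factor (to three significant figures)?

In consistent units (E in GPa, α in ×10⁻⁶/K, σ_y in MPa):
  candidate A: E = 108.0, α = 8.65, σ_y = 440.0 → σ = 100 MPa, n = 4.40
  candidate G: E = 202.7, α = 12.5, σ_y = 611.0 → σ = 271 MPa, n = 2.25
  candidate Z: E = 212.0, α = 12.1, σ_y = 309.0 → σ = 274 MPa, n = 1.13
The minimum is candidate Z at n = 1.13.

candidate Z, n = 1.13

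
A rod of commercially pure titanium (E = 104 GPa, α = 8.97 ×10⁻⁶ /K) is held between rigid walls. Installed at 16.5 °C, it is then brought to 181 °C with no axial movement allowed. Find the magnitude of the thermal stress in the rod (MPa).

153 MPa

ΔT = 164.5 K. Constrained thermal stress σ = E·α·ΔT = 104.0×10³ MPa × 8.97×10⁻⁶ × 164.5 = 153 MPa (compressive).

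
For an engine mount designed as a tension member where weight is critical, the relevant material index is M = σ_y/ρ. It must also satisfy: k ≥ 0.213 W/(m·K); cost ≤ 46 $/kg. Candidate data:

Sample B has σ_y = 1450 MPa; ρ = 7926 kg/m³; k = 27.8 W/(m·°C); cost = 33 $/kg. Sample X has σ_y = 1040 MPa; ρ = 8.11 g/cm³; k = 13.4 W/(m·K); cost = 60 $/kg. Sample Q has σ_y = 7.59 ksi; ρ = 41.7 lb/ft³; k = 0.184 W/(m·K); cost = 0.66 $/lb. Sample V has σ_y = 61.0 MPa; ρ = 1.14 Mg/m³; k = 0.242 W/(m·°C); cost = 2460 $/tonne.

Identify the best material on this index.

Screen on constraints: k ≥ 0.213 W/(m·K); cost ≤ 46 $/kg. Survivors: sample B, sample V.
Convert each candidate to consistent units, then evaluate M:
  sample B: σ_y = 1450 MPa, ρ = 7926 kg/m³
  sample V: σ_y = 61.00 MPa, ρ = 1140 kg/m³
  sample B: M = 183 kN·m/kg
  sample V: M = 53.5 kN·m/kg
Highest index: sample B.

sample B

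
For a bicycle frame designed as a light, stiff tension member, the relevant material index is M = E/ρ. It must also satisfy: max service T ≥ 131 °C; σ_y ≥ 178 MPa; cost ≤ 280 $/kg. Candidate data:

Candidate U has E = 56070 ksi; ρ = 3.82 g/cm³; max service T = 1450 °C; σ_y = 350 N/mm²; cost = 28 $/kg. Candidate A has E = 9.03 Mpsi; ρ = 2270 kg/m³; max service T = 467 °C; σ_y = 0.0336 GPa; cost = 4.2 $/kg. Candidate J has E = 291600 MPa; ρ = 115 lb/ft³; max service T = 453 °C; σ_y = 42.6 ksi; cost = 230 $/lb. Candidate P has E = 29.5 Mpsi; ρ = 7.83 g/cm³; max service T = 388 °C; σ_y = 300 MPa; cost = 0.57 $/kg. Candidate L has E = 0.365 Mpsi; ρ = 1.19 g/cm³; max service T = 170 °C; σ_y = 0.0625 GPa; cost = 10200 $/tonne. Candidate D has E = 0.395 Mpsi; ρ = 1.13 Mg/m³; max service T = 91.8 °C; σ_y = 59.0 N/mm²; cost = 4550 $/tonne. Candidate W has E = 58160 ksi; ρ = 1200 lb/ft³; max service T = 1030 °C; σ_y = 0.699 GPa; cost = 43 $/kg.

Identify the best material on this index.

candidate U

Screen on constraints: max service T ≥ 131 °C; σ_y ≥ 178 MPa; cost ≤ 280 $/kg. Survivors: candidate U, candidate P, candidate W.
Putting every candidate on a common basis:
  candidate U: E = 386.6 GPa, ρ = 3820 kg/m³
  candidate P: E = 203.4 GPa, ρ = 7830 kg/m³
  candidate W: E = 401.0 GPa, ρ = 19220 kg/m³
  candidate U: M = 101 MN·m/kg
  candidate P: M = 26.0 MN·m/kg
  candidate W: M = 20.9 MN·m/kg
Candidate U has the largest M.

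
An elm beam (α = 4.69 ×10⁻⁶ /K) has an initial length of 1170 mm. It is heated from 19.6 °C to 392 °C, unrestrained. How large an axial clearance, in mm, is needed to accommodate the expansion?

2.04 mm

ΔT = 392 − 19.6 = 372.4 K.
ΔL = α·L₀·ΔT = 4.69×10⁻⁶ × 1170 mm × 372.4 K = 2.04 mm.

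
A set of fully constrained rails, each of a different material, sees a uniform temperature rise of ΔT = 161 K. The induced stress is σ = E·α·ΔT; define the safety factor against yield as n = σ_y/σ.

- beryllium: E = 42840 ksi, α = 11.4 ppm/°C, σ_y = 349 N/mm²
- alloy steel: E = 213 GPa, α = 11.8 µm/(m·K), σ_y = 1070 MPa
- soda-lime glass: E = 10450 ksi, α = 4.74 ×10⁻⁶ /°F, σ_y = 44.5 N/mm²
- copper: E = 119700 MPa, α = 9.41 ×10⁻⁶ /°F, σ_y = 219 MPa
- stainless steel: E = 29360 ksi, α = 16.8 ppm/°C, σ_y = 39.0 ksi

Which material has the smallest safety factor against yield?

In consistent units (E in GPa, α in ×10⁻⁶/K, σ_y in MPa):
  beryllium: E = 295.4, α = 11.4, σ_y = 349.0 → σ = 542 MPa, n = 0.644
  alloy steel: E = 213.0, α = 11.8, σ_y = 1070 → σ = 405 MPa, n = 2.64
  soda-lime glass: E = 72.05, α = 8.53, σ_y = 44.50 → σ = 99.0 MPa, n = 0.450
  copper: E = 119.7, α = 16.9, σ_y = 219.0 → σ = 326 MPa, n = 0.671
  stainless steel: E = 202.4, α = 16.8, σ_y = 268.9 → σ = 548 MPa, n = 0.491
Smallest n: soda-lime glass with n = 0.450.

soda-lime glass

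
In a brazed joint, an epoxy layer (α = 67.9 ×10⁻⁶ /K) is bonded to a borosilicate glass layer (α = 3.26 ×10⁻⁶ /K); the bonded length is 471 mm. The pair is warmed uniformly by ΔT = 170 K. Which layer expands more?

α(epoxy) = 67.9×10⁻⁶/K vs α(borosilicate glass) = 3.26×10⁻⁶/K.
Higher α expands more for the same ΔT: epoxy.

epoxy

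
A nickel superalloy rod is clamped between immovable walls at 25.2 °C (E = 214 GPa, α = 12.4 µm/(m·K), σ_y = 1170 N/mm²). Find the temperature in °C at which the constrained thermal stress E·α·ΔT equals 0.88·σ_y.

413 °C

σ_y = 1170 N/mm² = 1170 MPa.
E·α·ΔT = 1030 MPa ⇒ ΔT = 1030 / (214.0×10³ × 12.4×10⁻⁶) = 388.0 K.
T = 25.2 + 388.0 = 413.2 °C.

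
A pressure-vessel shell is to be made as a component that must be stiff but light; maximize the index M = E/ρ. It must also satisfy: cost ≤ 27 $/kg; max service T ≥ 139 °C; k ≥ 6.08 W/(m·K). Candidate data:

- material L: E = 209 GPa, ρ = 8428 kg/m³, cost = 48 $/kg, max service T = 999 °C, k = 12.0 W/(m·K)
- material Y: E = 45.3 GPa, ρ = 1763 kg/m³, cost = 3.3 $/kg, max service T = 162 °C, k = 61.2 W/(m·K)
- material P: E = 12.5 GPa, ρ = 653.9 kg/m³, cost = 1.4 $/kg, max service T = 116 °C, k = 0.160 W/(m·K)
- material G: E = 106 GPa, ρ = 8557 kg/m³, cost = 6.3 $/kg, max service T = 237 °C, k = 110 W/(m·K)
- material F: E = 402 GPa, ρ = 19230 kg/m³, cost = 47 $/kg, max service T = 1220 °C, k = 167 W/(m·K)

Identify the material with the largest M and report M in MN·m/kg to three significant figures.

material Y, M = 25.7 MN·m/kg

Screen on constraints: cost ≤ 27 $/kg; max service T ≥ 139 °C; k ≥ 6.08 W/(m·K). Survivors: material Y, material G.
Per-candidate index values:
  material Y: M = 25.7 MN·m/kg
  material G: M = 12.4 MN·m/kg
Material Y has the largest M.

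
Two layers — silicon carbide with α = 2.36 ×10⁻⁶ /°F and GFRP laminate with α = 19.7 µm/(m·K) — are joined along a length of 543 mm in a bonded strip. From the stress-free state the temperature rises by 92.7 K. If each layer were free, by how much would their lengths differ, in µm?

778 µm

silicon carbide: α = 2.36×10⁻⁶/°F × 9/5 = 4.25×10⁻⁶/K.
Δα = |4.25 − 19.7|×10⁻⁶/K = 15.5×10⁻⁶/K.
ΔL_mismatch = Δα·L·ΔT = 15.5×10⁻⁶ × 543.0 mm × 92.7 K = 778 µm.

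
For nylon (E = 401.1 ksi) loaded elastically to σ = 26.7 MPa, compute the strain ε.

E = 401.1 ksi = 2.765 GPa = 2765 MPa.
ε = σ/E = 26.7 / 2765 = 9.65×10⁻³.

9.65×10⁻³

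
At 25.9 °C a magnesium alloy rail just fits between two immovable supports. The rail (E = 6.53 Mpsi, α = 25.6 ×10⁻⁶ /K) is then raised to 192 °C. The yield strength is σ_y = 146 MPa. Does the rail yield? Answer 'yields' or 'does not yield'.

yields

E = 6.53 Mpsi = 45.02 GPa.
ΔT = 166.1 K. Constrained thermal stress σ = E·α·ΔT = 45.02×10³ MPa × 25.6×10⁻⁶ × 166.1 = 191 MPa (compressive).
Compare to σ_y = 146 MPa: σ ≥ σ_y, so it yields.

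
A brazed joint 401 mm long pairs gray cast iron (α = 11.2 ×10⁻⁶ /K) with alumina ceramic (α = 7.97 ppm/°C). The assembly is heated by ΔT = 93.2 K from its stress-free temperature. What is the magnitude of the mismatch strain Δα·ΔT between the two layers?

3.01×10⁻⁴

Δα = |11.2 − 7.97|×10⁻⁶/K = 3.23×10⁻⁶/K.
Mismatch strain = Δα·ΔT = 3.23×10⁻⁶ × 93.2 = 3.01×10⁻⁴.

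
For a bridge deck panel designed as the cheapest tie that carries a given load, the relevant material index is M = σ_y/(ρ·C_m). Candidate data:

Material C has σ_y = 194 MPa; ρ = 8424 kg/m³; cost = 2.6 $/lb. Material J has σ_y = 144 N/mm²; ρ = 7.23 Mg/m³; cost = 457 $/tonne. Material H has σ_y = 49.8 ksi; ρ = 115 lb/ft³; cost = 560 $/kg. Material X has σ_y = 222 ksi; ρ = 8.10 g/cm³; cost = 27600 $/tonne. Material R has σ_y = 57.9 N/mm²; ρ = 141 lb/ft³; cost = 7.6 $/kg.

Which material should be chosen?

After converting to SI:
  material C: σ_y = 194.0 MPa, ρ = 8424 kg/m³, cost = 5.732 $/kg
  material J: σ_y = 144.0 MPa, ρ = 7230 kg/m³, cost = 0.4570 $/kg
  material H: σ_y = 343.4 MPa, ρ = 1842 kg/m³, cost = 560.0 $/kg
  material X: σ_y = 1531 MPa, ρ = 8100 kg/m³, cost = 27.60 $/kg
  material R: σ_y = 57.90 MPa, ρ = 2259 kg/m³, cost = 7.600 $/kg
  material J: M = 43.6 kN·m per $
  material X: M = 6.85 kN·m per $
  material C: M = 4.02 kN·m per $
  material R: M = 3.37 kN·m per $
  material H: M = 0.333 kN·m per $
Material J has the largest M.

material J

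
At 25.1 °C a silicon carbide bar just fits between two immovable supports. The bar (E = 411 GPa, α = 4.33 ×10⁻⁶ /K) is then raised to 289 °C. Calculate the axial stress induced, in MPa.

470 MPa

ΔT = 263.9 K. Constrained thermal stress σ = E·α·ΔT = 411.0×10³ MPa × 4.33×10⁻⁶ × 263.9 = 470 MPa (compressive).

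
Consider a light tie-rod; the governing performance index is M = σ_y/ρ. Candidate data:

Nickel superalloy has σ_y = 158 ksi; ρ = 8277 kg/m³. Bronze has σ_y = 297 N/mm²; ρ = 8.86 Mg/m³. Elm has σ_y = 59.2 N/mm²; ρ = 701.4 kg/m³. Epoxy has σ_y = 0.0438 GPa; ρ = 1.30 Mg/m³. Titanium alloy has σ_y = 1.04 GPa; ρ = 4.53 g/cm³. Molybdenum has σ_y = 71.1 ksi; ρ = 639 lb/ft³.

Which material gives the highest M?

Normalizing units and computing the index:
  nickel superalloy: σ_y = 1089 MPa, ρ = 8277 kg/m³
  bronze: σ_y = 297.0 MPa, ρ = 8860 kg/m³
  elm: σ_y = 59.20 MPa, ρ = 701.4 kg/m³
  epoxy: σ_y = 43.80 MPa, ρ = 1300 kg/m³
  titanium alloy: σ_y = 1040 MPa, ρ = 4530 kg/m³
  molybdenum: σ_y = 490.2 MPa, ρ = 10240 kg/m³
  titanium alloy: M = 230 kN·m/kg
  nickel superalloy: M = 132 kN·m/kg
  elm: M = 84.4 kN·m/kg
  molybdenum: M = 47.9 kN·m/kg
  epoxy: M = 33.7 kN·m/kg
  bronze: M = 33.5 kN·m/kg
The maximum is for titanium alloy.

titanium alloy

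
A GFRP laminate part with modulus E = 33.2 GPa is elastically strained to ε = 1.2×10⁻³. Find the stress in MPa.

σ = E·ε = 33200 MPa × 1.2×10⁻³ = 39.8 MPa.

39.8 MPa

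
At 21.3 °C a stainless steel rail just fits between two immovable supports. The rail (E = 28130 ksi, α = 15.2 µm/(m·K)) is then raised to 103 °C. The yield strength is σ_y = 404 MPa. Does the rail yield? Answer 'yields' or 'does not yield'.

E = 28130 ksi = 193.9 GPa.
ΔT = 81.70 K. Constrained thermal stress σ = E·α·ΔT = 193.9×10³ MPa × 15.2×10⁻⁶ × 81.70 = 241 MPa (compressive).
Compare to σ_y = 404 MPa: σ < σ_y, so it does not yield.

does not yield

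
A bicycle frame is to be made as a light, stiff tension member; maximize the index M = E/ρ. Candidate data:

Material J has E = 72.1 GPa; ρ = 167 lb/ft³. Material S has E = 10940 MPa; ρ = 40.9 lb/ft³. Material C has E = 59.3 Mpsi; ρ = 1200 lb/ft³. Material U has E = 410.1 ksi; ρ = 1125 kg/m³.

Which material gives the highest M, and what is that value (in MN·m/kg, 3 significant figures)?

material J, M = 27.0 MN·m/kg

Putting every candidate on a common basis:
  material J: E = 72.10 GPa, ρ = 2675 kg/m³
  material S: E = 10.94 GPa, ρ = 655.2 kg/m³
  material C: E = 408.9 GPa, ρ = 19220 kg/m³
  material U: E = 2.828 GPa, ρ = 1125 kg/m³
  material J: M = 27.0 MN·m/kg
  material C: M = 21.3 MN·m/kg
  material S: M = 16.7 MN·m/kg
  material U: M = 2.51 MN·m/kg
Material J has the largest M.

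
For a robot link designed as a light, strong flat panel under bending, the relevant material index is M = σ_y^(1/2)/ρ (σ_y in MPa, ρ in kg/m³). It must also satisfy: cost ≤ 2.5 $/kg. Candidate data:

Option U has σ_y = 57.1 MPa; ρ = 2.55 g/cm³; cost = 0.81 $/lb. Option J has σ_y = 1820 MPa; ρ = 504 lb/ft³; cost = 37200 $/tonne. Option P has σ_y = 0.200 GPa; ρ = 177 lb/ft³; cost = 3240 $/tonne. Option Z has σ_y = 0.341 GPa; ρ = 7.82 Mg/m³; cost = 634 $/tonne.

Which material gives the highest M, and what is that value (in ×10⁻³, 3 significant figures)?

Screen on constraints: cost ≤ 2.5 $/kg. Survivors: option U, option Z.
Convert each candidate to consistent units, then evaluate M:
  option U: σ_y = 57.10 MPa, ρ = 2550 kg/m³
  option Z: σ_y = 341.0 MPa, ρ = 7820 kg/m³
  option U: M = 2.96×10⁻³
  option Z: M = 2.36×10⁻³
Highest index: option U.

option U, M = 2.96×10⁻³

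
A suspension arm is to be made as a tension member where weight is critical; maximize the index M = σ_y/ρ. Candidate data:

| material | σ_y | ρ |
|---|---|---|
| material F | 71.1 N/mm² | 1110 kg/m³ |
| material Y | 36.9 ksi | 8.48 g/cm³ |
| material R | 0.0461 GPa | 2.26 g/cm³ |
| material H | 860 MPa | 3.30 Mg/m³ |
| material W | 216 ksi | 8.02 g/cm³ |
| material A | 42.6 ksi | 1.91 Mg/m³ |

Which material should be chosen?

material H

Putting every candidate on a common basis:
  material F: σ_y = 71.10 MPa, ρ = 1110 kg/m³
  material Y: σ_y = 254.4 MPa, ρ = 8480 kg/m³
  material R: σ_y = 46.10 MPa, ρ = 2260 kg/m³
  material H: σ_y = 860.0 MPa, ρ = 3300 kg/m³
  material W: σ_y = 1489 MPa, ρ = 8020 kg/m³
  material A: σ_y = 293.7 MPa, ρ = 1910 kg/m³
  material H: M = 261 kN·m/kg
  material W: M = 186 kN·m/kg
  material A: M = 154 kN·m/kg
  material F: M = 64.1 kN·m/kg
  material Y: M = 30.0 kN·m/kg
  material R: M = 20.4 kN·m/kg
Material H has the largest M.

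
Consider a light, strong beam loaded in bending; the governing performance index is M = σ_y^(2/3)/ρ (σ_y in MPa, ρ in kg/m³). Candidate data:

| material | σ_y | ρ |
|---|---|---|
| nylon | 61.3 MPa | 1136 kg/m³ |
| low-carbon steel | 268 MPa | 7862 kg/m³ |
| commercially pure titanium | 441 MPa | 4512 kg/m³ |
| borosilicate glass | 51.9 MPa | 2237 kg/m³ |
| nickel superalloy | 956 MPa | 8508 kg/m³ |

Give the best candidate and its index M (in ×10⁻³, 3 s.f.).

Per-candidate index values:
  nylon: M = 13.7×10⁻³
  commercially pure titanium: M = 12.8×10⁻³
  nickel superalloy: M = 11.4×10⁻³
  borosilicate glass: M = 6.22×10⁻³
  low-carbon steel: M = 5.29×10⁻³
Nylon ranks first.

nylon, M = 13.7×10⁻³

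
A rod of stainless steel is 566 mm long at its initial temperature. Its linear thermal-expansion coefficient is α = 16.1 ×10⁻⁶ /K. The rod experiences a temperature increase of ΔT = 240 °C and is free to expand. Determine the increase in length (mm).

ΔL = α·L₀·ΔT = 16.1×10⁻⁶ × 566 mm × 240.0 K = 2.19 mm.

2.19 mm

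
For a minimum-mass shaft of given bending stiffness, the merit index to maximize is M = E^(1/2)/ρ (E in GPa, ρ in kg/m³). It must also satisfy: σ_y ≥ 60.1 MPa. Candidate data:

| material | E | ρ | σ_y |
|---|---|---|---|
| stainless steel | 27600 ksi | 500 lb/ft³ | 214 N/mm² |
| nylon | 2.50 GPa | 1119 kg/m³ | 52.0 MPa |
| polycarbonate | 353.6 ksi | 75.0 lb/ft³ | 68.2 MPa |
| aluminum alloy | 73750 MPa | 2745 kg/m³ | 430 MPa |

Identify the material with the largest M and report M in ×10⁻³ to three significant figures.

Screen on constraints: σ_y ≥ 60.1 MPa. Survivors: stainless steel, polycarbonate, aluminum alloy.
Normalizing units and computing the index:
  stainless steel: E = 190.3 GPa, ρ = 8009 kg/m³
  polycarbonate: E = 2.438 GPa, ρ = 1201 kg/m³
  aluminum alloy: E = 73.75 GPa, ρ = 2745 kg/m³
  aluminum alloy: M = 3.13×10⁻³
  stainless steel: M = 1.72×10⁻³
  polycarbonate: M = 1.30×10⁻³
Aluminum alloy ranks first.

aluminum alloy, M = 3.13×10⁻³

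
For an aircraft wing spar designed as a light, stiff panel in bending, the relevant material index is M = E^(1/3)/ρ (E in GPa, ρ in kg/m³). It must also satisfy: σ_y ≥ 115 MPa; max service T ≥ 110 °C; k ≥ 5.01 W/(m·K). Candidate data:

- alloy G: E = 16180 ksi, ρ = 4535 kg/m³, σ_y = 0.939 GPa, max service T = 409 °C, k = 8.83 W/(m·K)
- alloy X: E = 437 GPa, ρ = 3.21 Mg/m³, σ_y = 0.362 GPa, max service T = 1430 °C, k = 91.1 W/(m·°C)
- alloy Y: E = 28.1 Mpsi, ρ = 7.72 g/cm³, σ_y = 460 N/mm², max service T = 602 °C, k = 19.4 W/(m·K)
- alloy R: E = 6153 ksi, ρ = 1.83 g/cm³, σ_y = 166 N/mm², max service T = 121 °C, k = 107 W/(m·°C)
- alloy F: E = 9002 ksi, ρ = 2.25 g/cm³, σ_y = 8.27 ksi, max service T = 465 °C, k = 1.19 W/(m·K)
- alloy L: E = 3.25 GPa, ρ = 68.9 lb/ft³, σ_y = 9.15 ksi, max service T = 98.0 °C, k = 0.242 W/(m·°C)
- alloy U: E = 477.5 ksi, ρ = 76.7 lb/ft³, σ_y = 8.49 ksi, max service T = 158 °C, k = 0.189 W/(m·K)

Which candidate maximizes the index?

Screen on constraints: σ_y ≥ 115 MPa; max service T ≥ 110 °C; k ≥ 5.01 W/(m·K). Survivors: alloy G, alloy X, alloy Y, alloy R.
Normalizing units and computing the index:
  alloy G: E = 111.6 GPa, ρ = 4535 kg/m³
  alloy X: E = 437.0 GPa, ρ = 3210 kg/m³
  alloy Y: E = 193.7 GPa, ρ = 7720 kg/m³
  alloy R: E = 42.42 GPa, ρ = 1830 kg/m³
  alloy X: M = 2.36×10⁻³
  alloy R: M = 1.91×10⁻³
  alloy G: M = 1.06×10⁻³
  alloy Y: M = 0.750×10⁻³
The maximum is for alloy X.

alloy X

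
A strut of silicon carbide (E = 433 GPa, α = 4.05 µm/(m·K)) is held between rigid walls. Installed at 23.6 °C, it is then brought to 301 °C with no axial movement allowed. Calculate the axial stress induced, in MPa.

486 MPa

ΔT = 277.4 K. Constrained thermal stress σ = E·α·ΔT = 433.0×10³ MPa × 4.05×10⁻⁶ × 277.4 = 486 MPa (compressive).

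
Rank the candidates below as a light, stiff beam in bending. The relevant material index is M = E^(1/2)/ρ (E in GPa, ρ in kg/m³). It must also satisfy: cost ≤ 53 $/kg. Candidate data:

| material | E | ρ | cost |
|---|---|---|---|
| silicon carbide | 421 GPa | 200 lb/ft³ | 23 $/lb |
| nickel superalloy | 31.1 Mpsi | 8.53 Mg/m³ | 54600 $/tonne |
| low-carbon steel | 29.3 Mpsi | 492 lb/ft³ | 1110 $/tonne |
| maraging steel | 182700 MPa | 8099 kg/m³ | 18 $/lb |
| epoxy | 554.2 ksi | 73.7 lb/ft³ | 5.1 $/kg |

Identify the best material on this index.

Screen on constraints: cost ≤ 53 $/kg. Survivors: silicon carbide, low-carbon steel, maraging steel, epoxy.
Putting every candidate on a common basis:
  silicon carbide: E = 421.0 GPa, ρ = 3204 kg/m³
  low-carbon steel: E = 202.0 GPa, ρ = 7881 kg/m³
  maraging steel: E = 182.7 GPa, ρ = 8099 kg/m³
  epoxy: E = 3.821 GPa, ρ = 1181 kg/m³
  silicon carbide: M = 6.40×10⁻³
  low-carbon steel: M = 1.80×10⁻³
  maraging steel: M = 1.67×10⁻³
  epoxy: M = 1.66×10⁻³
Highest index: silicon carbide.

silicon carbide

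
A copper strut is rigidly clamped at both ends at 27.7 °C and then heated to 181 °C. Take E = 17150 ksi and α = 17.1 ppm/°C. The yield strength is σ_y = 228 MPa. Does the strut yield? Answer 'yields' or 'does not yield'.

yields

E = 17150 ksi = 118.2 GPa.
ΔT = 153.3 K. Constrained thermal stress σ = E·α·ΔT = 118.2×10³ MPa × 17.1×10⁻⁶ × 153.3 = 310 MPa (compressive).
Compare to σ_y = 228 MPa: σ ≥ σ_y, so it yields.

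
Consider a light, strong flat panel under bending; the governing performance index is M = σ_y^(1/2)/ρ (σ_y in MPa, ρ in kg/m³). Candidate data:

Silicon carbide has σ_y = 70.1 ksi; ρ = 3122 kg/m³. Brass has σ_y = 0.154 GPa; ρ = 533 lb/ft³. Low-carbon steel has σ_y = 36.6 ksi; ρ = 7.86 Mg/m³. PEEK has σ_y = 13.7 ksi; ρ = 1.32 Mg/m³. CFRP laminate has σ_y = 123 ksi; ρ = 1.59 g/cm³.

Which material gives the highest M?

Normalizing units and computing the index:
  silicon carbide: σ_y = 483.3 MPa, ρ = 3122 kg/m³
  brass: σ_y = 154.0 MPa, ρ = 8538 kg/m³
  low-carbon steel: σ_y = 252.3 MPa, ρ = 7860 kg/m³
  PEEK: σ_y = 94.46 MPa, ρ = 1320 kg/m³
  CFRP laminate: σ_y = 848.1 MPa, ρ = 1590 kg/m³
  CFRP laminate: M = 18.3×10⁻³
  PEEK: M = 7.36×10⁻³
  silicon carbide: M = 7.04×10⁻³
  low-carbon steel: M = 2.02×10⁻³
  brass: M = 1.45×10⁻³
CFRP laminate has the largest M.

CFRP laminate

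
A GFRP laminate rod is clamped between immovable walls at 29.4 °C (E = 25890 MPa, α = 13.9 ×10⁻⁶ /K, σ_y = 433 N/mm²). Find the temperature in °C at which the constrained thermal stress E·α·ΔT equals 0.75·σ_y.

E = 25890 MPa = 25.89 GPa.
σ_y = 433 N/mm² = 433.0 MPa.
E·α·ΔT = 324.8 MPa ⇒ ΔT = 324.8 / (25.89×10³ × 13.9×10⁻⁶) = 902.4 K.
T = 29.4 + 902.4 = 931.8 °C.

932 °C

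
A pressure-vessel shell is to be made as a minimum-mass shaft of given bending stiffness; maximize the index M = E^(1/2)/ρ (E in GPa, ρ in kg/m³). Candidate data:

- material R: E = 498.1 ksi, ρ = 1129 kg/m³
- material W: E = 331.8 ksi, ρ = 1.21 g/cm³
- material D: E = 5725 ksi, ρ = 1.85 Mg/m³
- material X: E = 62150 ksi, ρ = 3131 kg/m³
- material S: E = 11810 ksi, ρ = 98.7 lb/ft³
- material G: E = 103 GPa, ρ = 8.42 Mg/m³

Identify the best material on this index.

After converting to SI:
  material R: E = 3.434 GPa, ρ = 1129 kg/m³
  material W: E = 2.288 GPa, ρ = 1210 kg/m³
  material D: E = 39.47 GPa, ρ = 1850 kg/m³
  material X: E = 428.5 GPa, ρ = 3131 kg/m³
  material S: E = 81.43 GPa, ρ = 1581 kg/m³
  material G: E = 103.0 GPa, ρ = 8420 kg/m³
  material X: M = 6.61×10⁻³
  material S: M = 5.71×10⁻³
  material D: M = 3.40×10⁻³
  material R: M = 1.64×10⁻³
  material W: M = 1.25×10⁻³
  material G: M = 1.21×10⁻³
Material X ranks first.

material X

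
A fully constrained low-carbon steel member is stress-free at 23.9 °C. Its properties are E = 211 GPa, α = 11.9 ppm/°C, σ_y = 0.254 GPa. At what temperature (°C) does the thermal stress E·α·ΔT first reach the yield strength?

σ_y = 0.254 GPa = 254.0 MPa.
E·α·ΔT = 254.0 MPa ⇒ ΔT = 254.0 / (211.0×10³ × 11.9×10⁻⁶) = 101.2 K.
T = 23.9 + 101.2 = 125.1 °C.

125 °C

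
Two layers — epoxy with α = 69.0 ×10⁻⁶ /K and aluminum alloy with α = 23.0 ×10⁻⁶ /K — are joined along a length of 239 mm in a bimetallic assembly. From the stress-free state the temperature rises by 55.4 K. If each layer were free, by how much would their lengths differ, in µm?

Δα = |69.0 − 23.0|×10⁻⁶/K = 46.0×10⁻⁶/K.
ΔL_mismatch = Δα·L·ΔT = 46.0×10⁻⁶ × 239.0 mm × 55.4 K = 609 µm.

609 µm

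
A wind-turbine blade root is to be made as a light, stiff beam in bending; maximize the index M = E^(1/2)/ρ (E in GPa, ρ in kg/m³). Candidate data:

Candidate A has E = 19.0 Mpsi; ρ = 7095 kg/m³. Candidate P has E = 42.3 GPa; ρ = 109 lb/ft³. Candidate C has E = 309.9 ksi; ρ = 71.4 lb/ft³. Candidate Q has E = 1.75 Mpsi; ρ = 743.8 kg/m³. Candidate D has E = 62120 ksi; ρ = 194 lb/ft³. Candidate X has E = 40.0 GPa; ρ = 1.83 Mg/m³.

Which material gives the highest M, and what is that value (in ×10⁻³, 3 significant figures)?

candidate D, M = 6.66×10⁻³

Putting every candidate on a common basis:
  candidate A: E = 131.0 GPa, ρ = 7095 kg/m³
  candidate P: E = 42.30 GPa, ρ = 1746 kg/m³
  candidate C: E = 2.137 GPa, ρ = 1144 kg/m³
  candidate Q: E = 12.07 GPa, ρ = 743.8 kg/m³
  candidate D: E = 428.3 GPa, ρ = 3108 kg/m³
  candidate X: E = 40.00 GPa, ρ = 1830 kg/m³
  candidate D: M = 6.66×10⁻³
  candidate Q: M = 4.67×10⁻³
  candidate P: M = 3.72×10⁻³
  candidate X: M = 3.46×10⁻³
  candidate A: M = 1.61×10⁻³
  candidate C: M = 1.28×10⁻³
The maximum is for candidate D.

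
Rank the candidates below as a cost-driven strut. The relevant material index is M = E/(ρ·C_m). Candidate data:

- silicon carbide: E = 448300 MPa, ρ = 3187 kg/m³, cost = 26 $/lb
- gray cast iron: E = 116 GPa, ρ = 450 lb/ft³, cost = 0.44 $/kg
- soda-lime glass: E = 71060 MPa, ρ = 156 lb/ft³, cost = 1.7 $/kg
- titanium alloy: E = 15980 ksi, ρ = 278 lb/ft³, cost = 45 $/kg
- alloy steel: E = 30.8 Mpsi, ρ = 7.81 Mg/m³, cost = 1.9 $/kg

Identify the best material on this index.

gray cast iron

After converting to SI:
  silicon carbide: E = 448.3 GPa, ρ = 3187 kg/m³, cost = 57.32 $/kg
  gray cast iron: E = 116.0 GPa, ρ = 7208 kg/m³, cost = 0.4400 $/kg
  soda-lime glass: E = 71.06 GPa, ρ = 2499 kg/m³, cost = 1.700 $/kg
  titanium alloy: E = 110.2 GPa, ρ = 4453 kg/m³, cost = 45.00 $/kg
  alloy steel: E = 212.4 GPa, ρ = 7810 kg/m³, cost = 1.900 $/kg
  gray cast iron: M = 36.6 MN·m per $
  soda-lime glass: M = 16.7 MN·m per $
  alloy steel: M = 14.3 MN·m per $
  silicon carbide: M = 2.45 MN·m per $
  titanium alloy: M = 0.550 MN·m per $
Gray cast iron has the largest M.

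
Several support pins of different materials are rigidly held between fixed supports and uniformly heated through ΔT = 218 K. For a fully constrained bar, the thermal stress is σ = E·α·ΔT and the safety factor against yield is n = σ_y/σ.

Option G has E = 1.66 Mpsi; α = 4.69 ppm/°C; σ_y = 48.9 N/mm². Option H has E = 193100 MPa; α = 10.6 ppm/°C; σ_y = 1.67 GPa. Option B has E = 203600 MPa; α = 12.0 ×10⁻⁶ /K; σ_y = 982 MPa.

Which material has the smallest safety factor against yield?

option B

In consistent units (E in GPa, α in ×10⁻⁶/K, σ_y in MPa):
  option G: E = 11.45, α = 4.69, σ_y = 48.90 → σ = 11.7 MPa, n = 4.18
  option H: E = 193.1, α = 10.6, σ_y = 1670 → σ = 446 MPa, n = 3.74
  option B: E = 203.6, α = 12.0, σ_y = 982.0 → σ = 533 MPa, n = 1.84
Option B has the lowest safety factor, n = 1.84.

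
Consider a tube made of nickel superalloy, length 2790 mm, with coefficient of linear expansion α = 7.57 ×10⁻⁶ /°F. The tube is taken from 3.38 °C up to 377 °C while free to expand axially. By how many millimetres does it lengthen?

14.2 mm

Convert α: 7.57×10⁻⁶/°F × (9/5) = 13.6×10⁻⁶/K.
ΔT = 377 − 3.38 = 373.6 K.
ΔL = α·L₀·ΔT = 13.6×10⁻⁶ × 2790 mm × 373.6 K = 14.2 mm.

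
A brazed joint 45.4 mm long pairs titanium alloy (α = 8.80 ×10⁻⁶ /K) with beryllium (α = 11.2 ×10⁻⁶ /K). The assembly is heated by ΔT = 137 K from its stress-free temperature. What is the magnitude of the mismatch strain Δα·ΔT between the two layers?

Δα = |8.80 − 11.2|×10⁻⁶/K = 2.40×10⁻⁶/K.
Mismatch strain = Δα·ΔT = 2.40×10⁻⁶ × 137.0 = 3.29×10⁻⁴.

3.29×10⁻⁴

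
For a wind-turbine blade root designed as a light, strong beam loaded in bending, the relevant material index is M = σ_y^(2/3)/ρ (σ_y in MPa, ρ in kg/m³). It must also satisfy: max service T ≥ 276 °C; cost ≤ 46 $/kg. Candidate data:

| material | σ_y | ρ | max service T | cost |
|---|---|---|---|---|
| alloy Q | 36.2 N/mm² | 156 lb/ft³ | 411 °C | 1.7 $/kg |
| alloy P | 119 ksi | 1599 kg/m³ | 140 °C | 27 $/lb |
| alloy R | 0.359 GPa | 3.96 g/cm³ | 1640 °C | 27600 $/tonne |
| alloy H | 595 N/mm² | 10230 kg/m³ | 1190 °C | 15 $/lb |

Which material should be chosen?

alloy R

Screen on constraints: max service T ≥ 276 °C; cost ≤ 46 $/kg. Survivors: alloy Q, alloy R, alloy H.
After converting to SI:
  alloy Q: σ_y = 36.20 MPa, ρ = 2499 kg/m³
  alloy R: σ_y = 359.0 MPa, ρ = 3960 kg/m³
  alloy H: σ_y = 595.0 MPa, ρ = 10230 kg/m³
  alloy R: M = 12.8×10⁻³
  alloy H: M = 6.92×10⁻³
  alloy Q: M = 4.38×10⁻³
Highest index: alloy R.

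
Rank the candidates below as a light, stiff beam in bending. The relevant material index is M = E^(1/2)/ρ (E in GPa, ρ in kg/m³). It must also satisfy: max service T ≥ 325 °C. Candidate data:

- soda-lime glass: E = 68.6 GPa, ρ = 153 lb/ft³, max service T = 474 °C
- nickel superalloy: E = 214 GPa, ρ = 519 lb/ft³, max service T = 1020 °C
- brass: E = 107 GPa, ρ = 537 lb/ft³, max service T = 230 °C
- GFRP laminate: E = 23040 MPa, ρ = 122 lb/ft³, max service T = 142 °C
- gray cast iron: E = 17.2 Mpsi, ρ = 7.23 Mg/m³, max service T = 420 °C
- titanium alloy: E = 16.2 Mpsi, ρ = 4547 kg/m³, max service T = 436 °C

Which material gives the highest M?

Screen on constraints: max service T ≥ 325 °C. Survivors: soda-lime glass, nickel superalloy, gray cast iron, titanium alloy.
Putting every candidate on a common basis:
  soda-lime glass: E = 68.60 GPa, ρ = 2451 kg/m³
  nickel superalloy: E = 214.0 GPa, ρ = 8314 kg/m³
  gray cast iron: E = 118.6 GPa, ρ = 7230 kg/m³
  titanium alloy: E = 111.7 GPa, ρ = 4547 kg/m³
  soda-lime glass: M = 3.38×10⁻³
  titanium alloy: M = 2.32×10⁻³
  nickel superalloy: M = 1.76×10⁻³
  gray cast iron: M = 1.51×10⁻³
Soda-lime glass has the largest M.

soda-lime glass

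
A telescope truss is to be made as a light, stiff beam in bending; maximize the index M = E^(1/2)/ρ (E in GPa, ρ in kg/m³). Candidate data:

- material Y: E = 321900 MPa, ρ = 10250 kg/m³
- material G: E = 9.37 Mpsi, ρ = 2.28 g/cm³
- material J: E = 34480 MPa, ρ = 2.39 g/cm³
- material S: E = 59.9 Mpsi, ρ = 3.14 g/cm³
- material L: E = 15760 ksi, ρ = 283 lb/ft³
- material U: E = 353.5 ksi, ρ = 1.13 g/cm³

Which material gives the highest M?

material S

After converting to SI:
  material Y: E = 321.9 GPa, ρ = 10250 kg/m³
  material G: E = 64.60 GPa, ρ = 2280 kg/m³
  material J: E = 34.48 GPa, ρ = 2390 kg/m³
  material S: E = 413.0 GPa, ρ = 3140 kg/m³
  material L: E = 108.7 GPa, ρ = 4533 kg/m³
  material U: E = 2.437 GPa, ρ = 1130 kg/m³
  material S: M = 6.47×10⁻³
  material G: M = 3.53×10⁻³
  material J: M = 2.46×10⁻³
  material L: M = 2.30×10⁻³
  material Y: M = 1.75×10⁻³
  material U: M = 1.38×10⁻³
Highest index: material S.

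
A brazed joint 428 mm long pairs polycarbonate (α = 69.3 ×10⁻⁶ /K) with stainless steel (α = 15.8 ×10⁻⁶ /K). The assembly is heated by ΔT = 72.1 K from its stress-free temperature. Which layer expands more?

α(polycarbonate) = 69.3×10⁻⁶/K vs α(stainless steel) = 15.8×10⁻⁶/K.
Higher α expands more for the same ΔT: polycarbonate.

polycarbonate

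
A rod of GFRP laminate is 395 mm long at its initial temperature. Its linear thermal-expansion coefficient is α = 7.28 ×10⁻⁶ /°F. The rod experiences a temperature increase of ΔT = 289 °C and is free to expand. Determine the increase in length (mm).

1.50 mm

Convert α: 7.28×10⁻⁶/°F × (9/5) = 13.1×10⁻⁶/K.
ΔL = α·L₀·ΔT = 13.1×10⁻⁶ × 395 mm × 289.0 K = 1.50 mm.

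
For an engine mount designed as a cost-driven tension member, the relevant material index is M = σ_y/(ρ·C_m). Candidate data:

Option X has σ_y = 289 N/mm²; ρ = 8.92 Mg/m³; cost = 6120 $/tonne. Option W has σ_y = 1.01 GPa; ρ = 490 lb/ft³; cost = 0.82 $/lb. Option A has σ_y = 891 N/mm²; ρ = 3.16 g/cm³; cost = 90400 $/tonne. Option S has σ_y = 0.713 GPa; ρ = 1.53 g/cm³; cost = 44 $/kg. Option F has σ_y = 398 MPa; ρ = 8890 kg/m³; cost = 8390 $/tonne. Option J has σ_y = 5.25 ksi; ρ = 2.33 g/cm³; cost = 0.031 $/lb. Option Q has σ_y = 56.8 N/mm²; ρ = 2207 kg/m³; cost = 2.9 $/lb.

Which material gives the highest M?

Normalizing units and computing the index:
  option X: σ_y = 289.0 MPa, ρ = 8920 kg/m³, cost = 6.120 $/kg
  option W: σ_y = 1010 MPa, ρ = 7849 kg/m³, cost = 1.808 $/kg
  option A: σ_y = 891.0 MPa, ρ = 3160 kg/m³, cost = 90.40 $/kg
  option S: σ_y = 713.0 MPa, ρ = 1530 kg/m³, cost = 44.00 $/kg
  option F: σ_y = 398.0 MPa, ρ = 8890 kg/m³, cost = 8.390 $/kg
  option J: σ_y = 36.20 MPa, ρ = 2330 kg/m³, cost = 0.06834 $/kg
  option Q: σ_y = 56.80 MPa, ρ = 2207 kg/m³, cost = 6.393 $/kg
  option J: M = 227 kN·m per $
  option W: M = 71.2 kN·m per $
  option S: M = 10.6 kN·m per $
  option F: M = 5.34 kN·m per $
  option X: M = 5.29 kN·m per $
  option Q: M = 4.03 kN·m per $
  option A: M = 3.12 kN·m per $
Option J has the largest M.

option J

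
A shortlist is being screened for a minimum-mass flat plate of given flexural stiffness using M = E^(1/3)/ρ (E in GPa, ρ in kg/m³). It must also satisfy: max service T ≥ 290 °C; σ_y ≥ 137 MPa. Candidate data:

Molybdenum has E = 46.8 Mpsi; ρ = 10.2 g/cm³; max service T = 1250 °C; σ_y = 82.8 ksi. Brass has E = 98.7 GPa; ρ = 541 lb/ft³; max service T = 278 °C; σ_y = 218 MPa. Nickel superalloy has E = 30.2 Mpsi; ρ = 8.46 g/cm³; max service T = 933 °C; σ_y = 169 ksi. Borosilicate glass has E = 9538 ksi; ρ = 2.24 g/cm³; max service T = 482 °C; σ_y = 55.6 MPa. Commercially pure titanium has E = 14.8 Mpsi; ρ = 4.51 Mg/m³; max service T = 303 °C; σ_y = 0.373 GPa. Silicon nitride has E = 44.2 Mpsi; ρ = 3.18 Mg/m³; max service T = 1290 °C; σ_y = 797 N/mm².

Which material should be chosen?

silicon nitride

Screen on constraints: max service T ≥ 290 °C; σ_y ≥ 137 MPa. Survivors: molybdenum, nickel superalloy, commercially pure titanium, silicon nitride.
In SI units:
  molybdenum: E = 322.7 GPa, ρ = 10200 kg/m³
  nickel superalloy: E = 208.2 GPa, ρ = 8460 kg/m³
  commercially pure titanium: E = 102.0 GPa, ρ = 4510 kg/m³
  silicon nitride: E = 304.7 GPa, ρ = 3180 kg/m³
  silicon nitride: M = 2.12×10⁻³
  commercially pure titanium: M = 1.04×10⁻³
  nickel superalloy: M = 0.701×10⁻³
  molybdenum: M = 0.672×10⁻³
The maximum is for silicon nitride.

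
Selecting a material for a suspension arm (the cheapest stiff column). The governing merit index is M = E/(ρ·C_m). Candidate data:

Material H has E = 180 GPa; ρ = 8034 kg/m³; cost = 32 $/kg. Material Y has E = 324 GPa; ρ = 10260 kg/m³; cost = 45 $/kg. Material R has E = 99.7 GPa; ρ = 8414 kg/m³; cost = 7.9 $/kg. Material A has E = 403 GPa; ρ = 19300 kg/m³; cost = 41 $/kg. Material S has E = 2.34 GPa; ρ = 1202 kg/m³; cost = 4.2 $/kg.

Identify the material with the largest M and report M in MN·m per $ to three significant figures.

material R, M = 1.50 MN·m per $

Computing M directly (units already consistent):
  material R: M = 1.50 MN·m per $
  material Y: M = 0.702 MN·m per $
  material H: M = 0.700 MN·m per $
  material A: M = 0.509 MN·m per $
  material S: M = 0.464 MN·m per $
Material R has the largest M.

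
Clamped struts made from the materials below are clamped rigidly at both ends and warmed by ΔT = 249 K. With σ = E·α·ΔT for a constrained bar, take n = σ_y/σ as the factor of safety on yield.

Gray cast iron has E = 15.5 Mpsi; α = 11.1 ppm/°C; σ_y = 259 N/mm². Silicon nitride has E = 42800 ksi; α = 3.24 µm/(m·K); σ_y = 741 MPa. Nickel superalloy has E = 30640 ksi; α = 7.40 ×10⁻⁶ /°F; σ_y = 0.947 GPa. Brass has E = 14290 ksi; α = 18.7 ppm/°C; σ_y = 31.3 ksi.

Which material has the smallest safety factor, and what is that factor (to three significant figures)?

brass, n = 0.470

With everything in SI (GPa, ×10⁻⁶/K, MPa):
  gray cast iron: E = 106.9, α = 11.1, σ_y = 259.0 → σ = 295 MPa, n = 0.877
  silicon nitride: E = 295.1, α = 3.24, σ_y = 741.0 → σ = 238 MPa, n = 3.11
  nickel superalloy: E = 211.3, α = 13.3, σ_y = 947.0 → σ = 701 MPa, n = 1.35
  brass: E = 98.53, α = 18.7, σ_y = 215.8 → σ = 459 MPa, n = 0.470
Smallest n: brass with n = 0.470.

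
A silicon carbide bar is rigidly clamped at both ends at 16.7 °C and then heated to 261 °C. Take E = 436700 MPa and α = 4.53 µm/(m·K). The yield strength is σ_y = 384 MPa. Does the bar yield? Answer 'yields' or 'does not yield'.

E = 436700 MPa = 436.7 GPa.
ΔT = 244.3 K. Constrained thermal stress σ = E·α·ΔT = 436.7×10³ MPa × 4.53×10⁻⁶ × 244.3 = 483 MPa (compressive).
Compare to σ_y = 384 MPa: σ ≥ σ_y, so it yields.

yields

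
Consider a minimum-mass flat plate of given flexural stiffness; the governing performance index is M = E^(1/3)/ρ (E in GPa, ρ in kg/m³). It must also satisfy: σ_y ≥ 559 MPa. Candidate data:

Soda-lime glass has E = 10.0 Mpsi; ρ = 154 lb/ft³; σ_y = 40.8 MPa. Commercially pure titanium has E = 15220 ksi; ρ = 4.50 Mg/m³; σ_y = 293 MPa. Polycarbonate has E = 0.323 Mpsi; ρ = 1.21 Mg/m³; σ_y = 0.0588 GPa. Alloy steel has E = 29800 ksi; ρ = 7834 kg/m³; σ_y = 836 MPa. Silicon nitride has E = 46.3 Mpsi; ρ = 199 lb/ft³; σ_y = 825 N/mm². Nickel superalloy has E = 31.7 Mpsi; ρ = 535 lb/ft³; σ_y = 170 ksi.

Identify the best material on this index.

Screen on constraints: σ_y ≥ 559 MPa. Survivors: alloy steel, silicon nitride, nickel superalloy.
Putting every candidate on a common basis:
  alloy steel: E = 205.5 GPa, ρ = 7834 kg/m³
  silicon nitride: E = 319.2 GPa, ρ = 3188 kg/m³
  nickel superalloy: E = 218.6 GPa, ρ = 8570 kg/m³
  silicon nitride: M = 2.14×10⁻³
  alloy steel: M = 0.753×10⁻³
  nickel superalloy: M = 0.703×10⁻³
Highest index: silicon nitride.

silicon nitride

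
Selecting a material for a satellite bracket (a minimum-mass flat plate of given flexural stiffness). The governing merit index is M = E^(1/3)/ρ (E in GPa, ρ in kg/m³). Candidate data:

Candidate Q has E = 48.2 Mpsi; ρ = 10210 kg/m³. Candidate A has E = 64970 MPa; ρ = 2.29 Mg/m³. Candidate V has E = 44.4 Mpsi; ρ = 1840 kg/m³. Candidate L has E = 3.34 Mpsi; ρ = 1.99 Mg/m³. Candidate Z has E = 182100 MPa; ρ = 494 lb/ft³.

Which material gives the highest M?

candidate V

After converting to SI:
  candidate Q: E = 332.3 GPa, ρ = 10210 kg/m³
  candidate A: E = 64.97 GPa, ρ = 2290 kg/m³
  candidate V: E = 306.1 GPa, ρ = 1840 kg/m³
  candidate L: E = 23.03 GPa, ρ = 1990 kg/m³
  candidate Z: E = 182.1 GPa, ρ = 7913 kg/m³
  candidate V: M = 3.66×10⁻³
  candidate A: M = 1.76×10⁻³
  candidate L: M = 1.43×10⁻³
  candidate Z: M = 0.716×10⁻³
  candidate Q: M = 0.678×10⁻³
Candidate V has the largest M.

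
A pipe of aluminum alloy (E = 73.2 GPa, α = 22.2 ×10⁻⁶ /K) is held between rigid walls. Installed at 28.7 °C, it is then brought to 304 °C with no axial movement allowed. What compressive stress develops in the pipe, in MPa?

447 MPa

ΔT = 275.3 K. Constrained thermal stress σ = E·α·ΔT = 73.20×10³ MPa × 22.2×10⁻⁶ × 275.3 = 447 MPa (compressive).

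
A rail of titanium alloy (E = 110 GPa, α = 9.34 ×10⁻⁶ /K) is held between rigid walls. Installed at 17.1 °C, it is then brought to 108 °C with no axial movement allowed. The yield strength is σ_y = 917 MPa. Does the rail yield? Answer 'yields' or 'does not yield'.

ΔT = 90.90 K. Constrained thermal stress σ = E·α·ΔT = 110.0×10³ MPa × 9.34×10⁻⁶ × 90.90 = 93.4 MPa (compressive).
Compare to σ_y = 917 MPa: σ < σ_y, so it does not yield.

does not yield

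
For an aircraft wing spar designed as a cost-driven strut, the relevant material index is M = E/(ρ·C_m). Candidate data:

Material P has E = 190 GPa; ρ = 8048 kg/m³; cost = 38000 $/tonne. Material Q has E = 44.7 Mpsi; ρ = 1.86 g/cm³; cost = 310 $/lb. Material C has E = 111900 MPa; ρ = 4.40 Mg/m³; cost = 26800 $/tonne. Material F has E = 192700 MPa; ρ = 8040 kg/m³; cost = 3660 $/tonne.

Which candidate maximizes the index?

In SI units:
  material P: E = 190.0 GPa, ρ = 8048 kg/m³, cost = 38.00 $/kg
  material Q: E = 308.2 GPa, ρ = 1860 kg/m³, cost = 683.4 $/kg
  material C: E = 111.9 GPa, ρ = 4400 kg/m³, cost = 26.80 $/kg
  material F: E = 192.7 GPa, ρ = 8040 kg/m³, cost = 3.660 $/kg
  material F: M = 6.55 MN·m per $
  material C: M = 0.949 MN·m per $
  material P: M = 0.621 MN·m per $
  material Q: M = 0.242 MN·m per $
Material F has the largest M.

material F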